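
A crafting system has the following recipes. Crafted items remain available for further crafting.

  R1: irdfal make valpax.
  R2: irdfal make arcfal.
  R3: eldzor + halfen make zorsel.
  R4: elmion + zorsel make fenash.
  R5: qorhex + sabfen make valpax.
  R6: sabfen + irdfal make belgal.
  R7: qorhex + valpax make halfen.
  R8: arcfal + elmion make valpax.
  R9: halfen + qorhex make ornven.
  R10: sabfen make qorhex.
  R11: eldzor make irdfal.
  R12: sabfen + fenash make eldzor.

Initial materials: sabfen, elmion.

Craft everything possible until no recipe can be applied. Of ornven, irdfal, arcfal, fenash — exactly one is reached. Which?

ornven

sabfen → qorhex (R10).
Using R5, qorhex and sabfen make valpax.
Using R7, qorhex and valpax make halfen.
halfen + qorhex → ornven (R9).
irdfal would need eldzor (R11), but eldzor is never obtained. arcfal would need irdfal (R2), but irdfal is never obtained. fenash would need elmion and zorsel (R4), but zorsel is never obtained.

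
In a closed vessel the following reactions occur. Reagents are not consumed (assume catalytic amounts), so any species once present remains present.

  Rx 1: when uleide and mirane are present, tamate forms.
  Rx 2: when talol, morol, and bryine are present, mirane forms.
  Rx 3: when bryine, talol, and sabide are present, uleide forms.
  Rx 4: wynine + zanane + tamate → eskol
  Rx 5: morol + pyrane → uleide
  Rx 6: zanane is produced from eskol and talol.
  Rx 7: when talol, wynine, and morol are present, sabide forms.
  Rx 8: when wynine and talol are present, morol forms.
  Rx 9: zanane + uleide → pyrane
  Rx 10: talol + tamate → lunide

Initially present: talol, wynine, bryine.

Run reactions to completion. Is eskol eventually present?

No

eskol would need wynine, zanane, and tamate (Rx 4), but zanane never forms.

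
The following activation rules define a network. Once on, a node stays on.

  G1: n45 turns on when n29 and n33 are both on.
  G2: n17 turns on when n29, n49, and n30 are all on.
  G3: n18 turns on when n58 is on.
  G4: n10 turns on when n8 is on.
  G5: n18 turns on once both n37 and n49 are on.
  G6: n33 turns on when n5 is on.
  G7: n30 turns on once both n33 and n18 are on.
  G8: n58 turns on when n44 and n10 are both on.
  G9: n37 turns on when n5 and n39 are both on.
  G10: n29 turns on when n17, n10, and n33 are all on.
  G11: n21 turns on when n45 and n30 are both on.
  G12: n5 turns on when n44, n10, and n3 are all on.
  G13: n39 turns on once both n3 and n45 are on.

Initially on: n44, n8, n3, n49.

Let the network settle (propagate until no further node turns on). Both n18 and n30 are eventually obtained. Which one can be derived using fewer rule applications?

n18: G4: n8 on → n10 on. n44 and n10 are on, so n58 turns on (G8). G3: n58 on → n18 on. [3 rule applications]
n30: n8 is on, so n10 turns on (G4). n44, n10, and n3 are on, so n5 turns on (G12). n44 and n10 are on, so n58 turns on (G8). G6: n5 on → n33 on. G3: n58 on → n18 on. G7: n33 and n18 on → n30 on. [6 rule applications]
n18 needs fewer.

n18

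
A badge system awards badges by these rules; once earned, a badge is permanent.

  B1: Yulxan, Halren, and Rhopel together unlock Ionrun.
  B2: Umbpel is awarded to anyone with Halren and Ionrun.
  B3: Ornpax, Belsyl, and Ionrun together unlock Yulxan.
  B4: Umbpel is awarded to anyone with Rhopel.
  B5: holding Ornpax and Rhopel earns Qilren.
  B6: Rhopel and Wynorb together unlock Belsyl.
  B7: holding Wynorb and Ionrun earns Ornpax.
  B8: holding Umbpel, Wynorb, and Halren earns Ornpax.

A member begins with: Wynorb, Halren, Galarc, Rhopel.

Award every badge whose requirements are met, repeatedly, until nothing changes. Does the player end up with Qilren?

Yes

With Rhopel, Umbpel is earned (B4).
With Umbpel, Wynorb, and Halren, Ornpax is earned (B8).
With Ornpax and Rhopel, Qilren is earned (B5).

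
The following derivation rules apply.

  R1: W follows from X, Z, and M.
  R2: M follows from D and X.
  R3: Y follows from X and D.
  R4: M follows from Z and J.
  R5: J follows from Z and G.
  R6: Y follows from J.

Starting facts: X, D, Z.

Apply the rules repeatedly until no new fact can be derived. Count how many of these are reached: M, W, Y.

From X and D, R3 gives Y.
From D and X, R2 gives M.
X, Z, and M hold, so W follows (R1).
M: reached.
W: reached.
Y: reached.
All 3 are reached.

3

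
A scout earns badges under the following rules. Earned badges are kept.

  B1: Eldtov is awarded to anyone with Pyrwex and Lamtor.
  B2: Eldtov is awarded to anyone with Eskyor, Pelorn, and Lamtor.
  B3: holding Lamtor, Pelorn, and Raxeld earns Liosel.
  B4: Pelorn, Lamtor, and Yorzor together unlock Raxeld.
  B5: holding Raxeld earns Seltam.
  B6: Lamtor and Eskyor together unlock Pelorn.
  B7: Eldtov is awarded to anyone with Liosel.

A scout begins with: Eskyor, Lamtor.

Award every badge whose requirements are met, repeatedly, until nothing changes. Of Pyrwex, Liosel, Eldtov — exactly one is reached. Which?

Eldtov

With Lamtor and Eskyor, Pelorn is earned (B6).
With Eskyor, Pelorn, and Lamtor, Eldtov is earned (B2).
No rule produces Pyrwex, and it is not given. Liosel would need Lamtor, Pelorn, and Raxeld (B3), but Raxeld is never earned.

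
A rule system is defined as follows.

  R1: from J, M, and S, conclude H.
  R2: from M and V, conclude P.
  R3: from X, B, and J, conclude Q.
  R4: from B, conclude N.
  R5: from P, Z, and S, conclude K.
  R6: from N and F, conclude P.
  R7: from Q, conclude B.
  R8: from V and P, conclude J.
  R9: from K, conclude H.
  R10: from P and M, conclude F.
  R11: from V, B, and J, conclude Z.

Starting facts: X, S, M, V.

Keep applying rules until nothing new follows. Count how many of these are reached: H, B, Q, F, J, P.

4

From M and V, R2 gives P.
P and M hold, so F follows (R10).
From V and P, R8 gives J.
J, M, and S hold, so H follows (R1).
H: reached.
B would need Q (R7), but Q is never established.
Q would need X, B, and J (R3), but B is never established.
F: reached.
J: reached.
P: reached.
Reached: H, F, J, and P — 4 of the 6.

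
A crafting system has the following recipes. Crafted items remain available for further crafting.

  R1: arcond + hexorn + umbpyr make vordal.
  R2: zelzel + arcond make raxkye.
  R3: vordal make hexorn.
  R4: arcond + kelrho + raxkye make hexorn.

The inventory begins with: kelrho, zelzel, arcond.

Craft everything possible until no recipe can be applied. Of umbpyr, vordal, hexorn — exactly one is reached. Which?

zelzel + arcond → raxkye (R2).
Using R4, arcond, kelrho, and raxkye make hexorn.
No rule produces umbpyr, and it is not given. vordal would need arcond, hexorn, and umbpyr (R1), but umbpyr is never obtained.

hexorn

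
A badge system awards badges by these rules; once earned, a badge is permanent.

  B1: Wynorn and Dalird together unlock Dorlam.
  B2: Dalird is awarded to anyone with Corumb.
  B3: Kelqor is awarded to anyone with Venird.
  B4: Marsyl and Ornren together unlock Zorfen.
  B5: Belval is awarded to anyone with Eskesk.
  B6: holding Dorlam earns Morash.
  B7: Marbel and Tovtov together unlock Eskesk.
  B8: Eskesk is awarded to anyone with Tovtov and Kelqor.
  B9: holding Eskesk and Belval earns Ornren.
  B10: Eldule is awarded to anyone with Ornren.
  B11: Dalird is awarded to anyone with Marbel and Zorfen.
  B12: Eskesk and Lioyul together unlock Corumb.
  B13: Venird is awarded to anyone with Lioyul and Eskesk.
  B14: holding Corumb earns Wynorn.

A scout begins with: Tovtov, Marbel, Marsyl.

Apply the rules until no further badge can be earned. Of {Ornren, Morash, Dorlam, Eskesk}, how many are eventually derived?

With Marbel and Tovtov, Eskesk is earned (B7).
With Eskesk, Belval is earned (B5).
With Eskesk and Belval, Ornren is earned (B9).
Ornren: reached.
Morash would need Dorlam (B6), but Dorlam is never earned.
Dorlam would need Wynorn and Dalird (B1), but Wynorn is never earned.
Eskesk: reached.
Reached: Ornren and Eskesk — 2 of the 4.

2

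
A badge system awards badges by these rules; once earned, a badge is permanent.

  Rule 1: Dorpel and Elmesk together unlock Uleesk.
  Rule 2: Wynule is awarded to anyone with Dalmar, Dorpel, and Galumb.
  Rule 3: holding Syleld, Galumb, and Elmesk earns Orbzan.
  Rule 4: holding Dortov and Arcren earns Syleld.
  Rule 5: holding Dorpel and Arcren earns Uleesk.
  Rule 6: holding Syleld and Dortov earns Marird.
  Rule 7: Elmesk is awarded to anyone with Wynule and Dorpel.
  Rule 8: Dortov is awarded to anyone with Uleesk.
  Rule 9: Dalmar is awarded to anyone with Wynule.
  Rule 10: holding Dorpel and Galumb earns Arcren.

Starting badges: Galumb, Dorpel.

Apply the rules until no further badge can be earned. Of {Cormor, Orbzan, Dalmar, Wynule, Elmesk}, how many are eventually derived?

0

No rule produces Cormor, and it is not given.
Orbzan would need Syleld, Galumb, and Elmesk (Rule 3), but Elmesk is never earned.
Dalmar would need Wynule (Rule 9), but Wynule is never earned.
Wynule would need Dalmar, Dorpel, and Galumb (Rule 2), but Dalmar is never earned.
Elmesk would need Wynule and Dorpel (Rule 7), but Wynule is never earned.
None of the 5 are reached.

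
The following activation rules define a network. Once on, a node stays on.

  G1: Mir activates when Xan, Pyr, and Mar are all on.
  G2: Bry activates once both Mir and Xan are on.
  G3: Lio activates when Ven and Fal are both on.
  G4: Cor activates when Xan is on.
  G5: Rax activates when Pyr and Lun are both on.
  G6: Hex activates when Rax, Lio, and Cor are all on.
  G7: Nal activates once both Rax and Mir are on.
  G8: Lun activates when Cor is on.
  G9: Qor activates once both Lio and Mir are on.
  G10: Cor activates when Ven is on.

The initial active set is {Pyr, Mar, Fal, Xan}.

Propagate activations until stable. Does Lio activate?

No

Lio would need Ven and Fal (G3), but Ven never turns on.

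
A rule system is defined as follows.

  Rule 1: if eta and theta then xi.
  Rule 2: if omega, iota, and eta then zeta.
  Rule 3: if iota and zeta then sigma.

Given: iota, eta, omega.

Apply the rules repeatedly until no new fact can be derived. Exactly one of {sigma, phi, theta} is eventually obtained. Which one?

sigma

omega, iota, and eta hold, so zeta follows (Rule 2).
iota and zeta hold, so sigma follows (Rule 3).
No rule produces phi, and it is not given. No rule produces theta, and it is not given.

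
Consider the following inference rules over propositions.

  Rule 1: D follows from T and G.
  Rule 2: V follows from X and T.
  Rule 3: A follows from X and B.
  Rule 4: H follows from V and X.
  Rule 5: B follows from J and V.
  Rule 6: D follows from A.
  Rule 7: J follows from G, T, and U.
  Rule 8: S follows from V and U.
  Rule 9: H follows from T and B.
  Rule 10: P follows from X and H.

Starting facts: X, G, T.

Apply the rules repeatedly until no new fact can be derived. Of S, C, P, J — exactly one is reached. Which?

From X and T, Rule 2 gives V.
V and X hold, so H follows (Rule 4).
From X and H, Rule 10 gives P.
No rule produces C, and it is not given. S would need V and U (Rule 8), but U is never established. J would need G, T, and U (Rule 7), but U is never established.

P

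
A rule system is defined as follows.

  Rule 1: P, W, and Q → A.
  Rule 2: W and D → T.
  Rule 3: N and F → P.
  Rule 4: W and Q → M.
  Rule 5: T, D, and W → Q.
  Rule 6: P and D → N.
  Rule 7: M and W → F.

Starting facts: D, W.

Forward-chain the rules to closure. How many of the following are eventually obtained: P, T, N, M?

2

W and D hold, so T follows (Rule 2).
From T, D, and W, Rule 5 gives Q.
W and Q hold, so M follows (Rule 4).
P would need N and F (Rule 3), but N is never established.
T: reached.
N would need P and D (Rule 6), but P is never established.
M: reached.
Reached: T and M — 2 of the 4.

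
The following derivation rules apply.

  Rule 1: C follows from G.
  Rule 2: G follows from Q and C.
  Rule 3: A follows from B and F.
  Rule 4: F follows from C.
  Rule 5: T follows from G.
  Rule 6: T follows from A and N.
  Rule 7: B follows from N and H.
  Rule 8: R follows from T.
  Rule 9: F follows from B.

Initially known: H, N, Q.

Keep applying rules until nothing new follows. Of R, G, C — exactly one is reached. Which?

R

From N and H, Rule 7 gives B.
B holds, so F follows (Rule 9).
B and F hold, so A follows (Rule 3).
From A and N, Rule 6 gives T.
From T, Rule 8 gives R.
G would need Q and C (Rule 2), but C is never established. C would need G (Rule 1), but G is never established.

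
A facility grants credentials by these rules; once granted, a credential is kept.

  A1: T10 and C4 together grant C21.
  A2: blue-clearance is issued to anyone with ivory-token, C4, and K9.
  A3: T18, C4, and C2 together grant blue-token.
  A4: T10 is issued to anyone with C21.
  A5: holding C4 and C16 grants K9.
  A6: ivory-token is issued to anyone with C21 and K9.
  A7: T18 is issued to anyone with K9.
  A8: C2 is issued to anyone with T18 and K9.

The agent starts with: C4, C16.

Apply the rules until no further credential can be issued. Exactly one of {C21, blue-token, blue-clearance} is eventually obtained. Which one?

Holding C4 and C16 grants K9 (A5).
Holding K9 grants T18 (A7).
Holding T18 and K9 grants C2 (A8).
Holding T18, C4, and C2 grants blue-token (A3).
blue-clearance would need ivory-token, C4, and K9 (A2), but ivory-token is never granted. C21 would need T10 and C4 (A1), but T10 is never granted.

blue-token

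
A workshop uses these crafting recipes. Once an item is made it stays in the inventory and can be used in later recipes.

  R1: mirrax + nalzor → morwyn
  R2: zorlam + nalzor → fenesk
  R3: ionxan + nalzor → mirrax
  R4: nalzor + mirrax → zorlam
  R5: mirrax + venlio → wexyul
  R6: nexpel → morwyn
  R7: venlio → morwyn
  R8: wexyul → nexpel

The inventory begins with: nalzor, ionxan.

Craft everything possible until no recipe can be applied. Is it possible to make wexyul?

No

wexyul would need mirrax and venlio (R5), but venlio is never obtained.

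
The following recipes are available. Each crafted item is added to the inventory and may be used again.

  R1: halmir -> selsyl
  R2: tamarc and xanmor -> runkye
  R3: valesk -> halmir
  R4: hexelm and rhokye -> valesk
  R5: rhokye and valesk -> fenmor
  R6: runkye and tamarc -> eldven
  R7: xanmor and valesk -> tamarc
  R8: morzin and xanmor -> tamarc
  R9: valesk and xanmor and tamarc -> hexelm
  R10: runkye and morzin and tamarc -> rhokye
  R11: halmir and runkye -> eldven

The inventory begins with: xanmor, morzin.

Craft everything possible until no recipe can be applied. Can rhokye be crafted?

Using R8, morzin and xanmor make tamarc.
tamarc and xanmor -> runkye (R2).
runkye and morzin and tamarc -> rhokye (R10).

Yes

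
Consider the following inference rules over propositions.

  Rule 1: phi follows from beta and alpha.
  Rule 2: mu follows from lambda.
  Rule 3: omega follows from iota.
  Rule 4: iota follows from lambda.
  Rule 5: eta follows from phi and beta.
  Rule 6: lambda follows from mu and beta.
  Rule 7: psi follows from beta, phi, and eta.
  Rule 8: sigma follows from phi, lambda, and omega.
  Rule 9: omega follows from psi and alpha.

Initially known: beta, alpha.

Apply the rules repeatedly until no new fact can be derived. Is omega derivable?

From beta and alpha, Rule 1 gives phi.
From phi and beta, Rule 5 gives eta.
beta, phi, and eta hold, so psi follows (Rule 7).
psi and alpha hold, so omega follows (Rule 9).

Yes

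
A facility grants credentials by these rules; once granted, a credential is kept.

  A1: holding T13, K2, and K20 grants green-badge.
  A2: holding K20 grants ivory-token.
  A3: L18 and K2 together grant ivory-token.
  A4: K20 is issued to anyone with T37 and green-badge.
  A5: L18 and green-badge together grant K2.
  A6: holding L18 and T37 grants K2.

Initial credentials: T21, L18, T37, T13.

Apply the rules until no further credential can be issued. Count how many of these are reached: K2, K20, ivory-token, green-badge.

Holding L18 and T37 grants K2 (A6).
Holding L18 and K2 grants ivory-token (A3).
K2: reached.
K20 would need T37 and green-badge (A4), but green-badge is never granted.
ivory-token: reached.
green-badge would need T13, K2, and K20 (A1), but K20 is never granted.
Reached: K2 and ivory-token — 2 of the 4.

2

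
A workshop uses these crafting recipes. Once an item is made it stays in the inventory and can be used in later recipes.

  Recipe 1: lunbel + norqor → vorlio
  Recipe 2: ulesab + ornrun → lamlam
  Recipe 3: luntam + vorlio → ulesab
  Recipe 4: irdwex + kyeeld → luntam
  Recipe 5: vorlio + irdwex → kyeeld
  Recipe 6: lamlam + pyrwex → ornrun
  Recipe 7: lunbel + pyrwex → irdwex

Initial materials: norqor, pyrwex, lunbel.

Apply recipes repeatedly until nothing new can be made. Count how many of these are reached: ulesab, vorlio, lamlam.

2

Using Recipe 1, lunbel and norqor make vorlio.
lunbel + pyrwex → irdwex (Recipe 7).
vorlio + irdwex → kyeeld (Recipe 5).
Using Recipe 4, irdwex and kyeeld make luntam.
luntam + vorlio → ulesab (Recipe 3).
ulesab: reached.
vorlio: reached.
lamlam would need ulesab and ornrun (Recipe 2), but ornrun is never obtained.
Reached: ulesab and vorlio — 2 of the 3.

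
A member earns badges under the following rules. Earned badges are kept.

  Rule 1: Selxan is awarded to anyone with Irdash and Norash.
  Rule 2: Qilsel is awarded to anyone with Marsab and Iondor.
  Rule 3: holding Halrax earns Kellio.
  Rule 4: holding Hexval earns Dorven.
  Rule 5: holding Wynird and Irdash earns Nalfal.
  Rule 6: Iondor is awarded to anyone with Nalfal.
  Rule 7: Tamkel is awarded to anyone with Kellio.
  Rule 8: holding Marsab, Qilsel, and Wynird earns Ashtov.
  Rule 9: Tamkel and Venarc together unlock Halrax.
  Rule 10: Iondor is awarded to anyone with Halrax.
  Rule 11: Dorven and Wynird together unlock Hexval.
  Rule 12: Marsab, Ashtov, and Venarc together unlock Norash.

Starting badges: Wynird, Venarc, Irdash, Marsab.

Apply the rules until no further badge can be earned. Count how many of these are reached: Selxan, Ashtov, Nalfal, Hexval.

3

With Wynird and Irdash, Nalfal is earned (Rule 5).
With Nalfal, Iondor is earned (Rule 6).
With Marsab and Iondor, Qilsel is earned (Rule 2).
With Marsab, Qilsel, and Wynird, Ashtov is earned (Rule 8).
With Marsab, Ashtov, and Venarc, Norash is earned (Rule 12).
With Irdash and Norash, Selxan is earned (Rule 1).
Selxan: reached.
Ashtov: reached.
Nalfal: reached.
Hexval would need Dorven and Wynird (Rule 11), but Dorven is never earned.
Reached: Selxan, Ashtov, and Nalfal — 3 of the 4.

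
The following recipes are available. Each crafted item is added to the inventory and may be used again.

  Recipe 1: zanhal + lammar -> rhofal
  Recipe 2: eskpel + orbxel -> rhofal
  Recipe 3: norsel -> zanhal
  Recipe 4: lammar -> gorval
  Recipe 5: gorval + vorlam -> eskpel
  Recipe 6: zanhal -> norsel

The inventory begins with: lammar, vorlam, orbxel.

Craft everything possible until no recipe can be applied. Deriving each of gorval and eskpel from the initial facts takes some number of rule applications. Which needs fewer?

gorval: Using Recipe 4, lammar makes gorval. [1 rule application]
eskpel: lammar -> gorval (Recipe 4). Using Recipe 5, gorval and vorlam make eskpel. [2 rule applications]
gorval needs fewer.

gorval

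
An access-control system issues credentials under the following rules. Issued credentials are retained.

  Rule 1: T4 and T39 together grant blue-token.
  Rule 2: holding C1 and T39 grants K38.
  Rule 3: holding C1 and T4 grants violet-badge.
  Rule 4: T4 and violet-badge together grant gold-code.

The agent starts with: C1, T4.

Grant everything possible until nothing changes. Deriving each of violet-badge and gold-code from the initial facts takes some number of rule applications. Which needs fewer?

violet-badge

violet-badge: Holding C1 and T4 grants violet-badge (Rule 3). [1 rule application]
gold-code: Holding C1 and T4 grants violet-badge (Rule 3). Holding T4 and violet-badge grants gold-code (Rule 4). [2 rule applications]
violet-badge needs fewer.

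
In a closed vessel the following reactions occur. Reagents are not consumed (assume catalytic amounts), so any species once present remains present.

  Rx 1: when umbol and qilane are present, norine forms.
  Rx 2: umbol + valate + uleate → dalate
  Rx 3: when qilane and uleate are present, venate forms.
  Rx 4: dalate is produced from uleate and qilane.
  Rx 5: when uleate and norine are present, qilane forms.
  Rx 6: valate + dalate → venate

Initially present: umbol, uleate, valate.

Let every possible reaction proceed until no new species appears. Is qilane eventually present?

qilane would need uleate and norine (Rx 5), but norine never forms.

No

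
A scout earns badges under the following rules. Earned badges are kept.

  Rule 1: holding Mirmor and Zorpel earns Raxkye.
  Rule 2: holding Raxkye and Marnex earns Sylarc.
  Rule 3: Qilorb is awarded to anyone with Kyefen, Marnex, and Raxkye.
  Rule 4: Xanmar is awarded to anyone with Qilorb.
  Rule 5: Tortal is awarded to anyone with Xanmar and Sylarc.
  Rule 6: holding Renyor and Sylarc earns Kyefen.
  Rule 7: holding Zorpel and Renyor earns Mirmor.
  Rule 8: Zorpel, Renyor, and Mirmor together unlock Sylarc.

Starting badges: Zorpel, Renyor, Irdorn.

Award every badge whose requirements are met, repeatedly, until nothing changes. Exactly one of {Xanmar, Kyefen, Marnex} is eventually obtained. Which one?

Kyefen

With Zorpel and Renyor, Mirmor is earned (Rule 7).
With Zorpel, Renyor, and Mirmor, Sylarc is earned (Rule 8).
With Renyor and Sylarc, Kyefen is earned (Rule 6).
Xanmar would need Qilorb (Rule 4), but Qilorb is never earned. No rule produces Marnex, and it is not given.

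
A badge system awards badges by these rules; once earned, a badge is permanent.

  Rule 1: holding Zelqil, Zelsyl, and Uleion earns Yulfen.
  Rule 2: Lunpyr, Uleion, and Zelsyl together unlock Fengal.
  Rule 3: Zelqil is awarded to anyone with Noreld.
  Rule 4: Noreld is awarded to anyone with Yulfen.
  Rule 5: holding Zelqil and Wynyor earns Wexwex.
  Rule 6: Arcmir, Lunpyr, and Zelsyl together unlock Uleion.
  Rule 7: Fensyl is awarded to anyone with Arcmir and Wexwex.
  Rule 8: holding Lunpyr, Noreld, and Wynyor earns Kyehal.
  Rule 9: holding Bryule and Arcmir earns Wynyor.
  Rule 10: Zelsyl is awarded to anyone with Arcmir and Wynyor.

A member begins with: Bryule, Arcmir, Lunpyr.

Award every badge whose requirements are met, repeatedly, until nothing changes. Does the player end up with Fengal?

With Bryule and Arcmir, Wynyor is earned (Rule 9).
With Arcmir and Wynyor, Zelsyl is earned (Rule 10).
With Arcmir, Lunpyr, and Zelsyl, Uleion is earned (Rule 6).
With Lunpyr, Uleion, and Zelsyl, Fengal is earned (Rule 2).

Yes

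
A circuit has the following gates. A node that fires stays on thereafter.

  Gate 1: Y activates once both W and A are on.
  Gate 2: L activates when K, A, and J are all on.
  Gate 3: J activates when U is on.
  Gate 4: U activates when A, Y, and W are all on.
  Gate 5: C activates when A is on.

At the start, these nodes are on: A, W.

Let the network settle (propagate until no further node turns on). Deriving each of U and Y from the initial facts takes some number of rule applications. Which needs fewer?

Y

Y: W and A are on, so Y activates (Gate 1). [1 rule application]
U: W and A are on, so Y activates (Gate 1). A, Y, and W are on, so U activates (Gate 4). [2 rule applications]
Y needs fewer.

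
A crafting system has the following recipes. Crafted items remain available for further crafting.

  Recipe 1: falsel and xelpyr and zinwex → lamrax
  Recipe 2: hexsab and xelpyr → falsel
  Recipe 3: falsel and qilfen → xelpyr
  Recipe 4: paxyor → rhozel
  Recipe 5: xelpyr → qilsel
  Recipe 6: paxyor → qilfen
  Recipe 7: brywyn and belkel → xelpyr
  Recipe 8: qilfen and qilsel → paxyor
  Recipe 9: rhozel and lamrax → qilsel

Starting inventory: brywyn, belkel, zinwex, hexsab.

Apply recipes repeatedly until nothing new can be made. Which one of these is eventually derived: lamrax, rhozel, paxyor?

lamrax

Using Recipe 7, brywyn and belkel make xelpyr.
Using Recipe 2, hexsab and xelpyr make falsel.
Using Recipe 1, falsel, xelpyr, and zinwex make lamrax.
paxyor would need qilfen and qilsel (Recipe 8), but qilfen is never obtained. rhozel would need paxyor (Recipe 4), but paxyor is never obtained.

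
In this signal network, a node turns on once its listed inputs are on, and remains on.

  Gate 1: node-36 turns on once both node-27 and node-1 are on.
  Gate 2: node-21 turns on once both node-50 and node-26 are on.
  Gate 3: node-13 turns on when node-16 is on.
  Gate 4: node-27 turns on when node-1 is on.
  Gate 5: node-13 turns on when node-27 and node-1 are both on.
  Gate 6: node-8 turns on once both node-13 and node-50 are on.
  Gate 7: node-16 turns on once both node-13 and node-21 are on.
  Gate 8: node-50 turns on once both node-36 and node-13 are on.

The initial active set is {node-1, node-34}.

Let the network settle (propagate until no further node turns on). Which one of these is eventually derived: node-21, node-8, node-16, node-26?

node-8

node-1 is on, so node-27 turns on (Gate 4).
Gate 5: node-27 and node-1 on → node-13 on.
node-27 and node-1 are on, so node-36 turns on (Gate 1).
node-36 and node-13 are on, so node-50 turns on (Gate 8).
Gate 6: node-13 and node-50 on → node-8 on.
node-16 would need node-13 and node-21 (Gate 7), but node-21 never turns on. No rule produces node-26, and it is not given. node-21 would need node-50 and node-26 (Gate 2), but node-26 never turns on.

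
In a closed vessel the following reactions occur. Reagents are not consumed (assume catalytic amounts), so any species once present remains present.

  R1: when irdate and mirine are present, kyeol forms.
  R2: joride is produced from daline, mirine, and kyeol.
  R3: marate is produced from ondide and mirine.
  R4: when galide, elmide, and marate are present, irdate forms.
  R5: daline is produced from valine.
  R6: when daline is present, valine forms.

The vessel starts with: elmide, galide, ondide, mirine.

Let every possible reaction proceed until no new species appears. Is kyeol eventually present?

Yes

ondide and mirine present → marate forms (R3).
galide, elmide, and marate present → irdate forms (R4).
irdate and mirine present → kyeol forms (R1).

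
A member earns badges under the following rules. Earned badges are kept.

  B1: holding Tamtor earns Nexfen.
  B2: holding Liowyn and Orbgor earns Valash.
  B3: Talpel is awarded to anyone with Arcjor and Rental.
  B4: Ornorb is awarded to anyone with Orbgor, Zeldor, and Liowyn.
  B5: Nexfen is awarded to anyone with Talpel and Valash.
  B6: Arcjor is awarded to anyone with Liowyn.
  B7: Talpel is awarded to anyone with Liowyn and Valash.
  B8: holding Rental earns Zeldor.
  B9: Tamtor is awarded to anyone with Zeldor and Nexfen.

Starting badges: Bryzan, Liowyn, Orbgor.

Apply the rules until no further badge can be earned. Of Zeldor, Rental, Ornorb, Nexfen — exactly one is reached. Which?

With Liowyn and Orbgor, Valash is earned (B2).
With Liowyn and Valash, Talpel is earned (B7).
With Talpel and Valash, Nexfen is earned (B5).
No rule produces Rental, and it is not given. Zeldor would need Rental (B8), but Rental is never earned. Ornorb would need Orbgor, Zeldor, and Liowyn (B4), but Zeldor is never earned.

Nexfen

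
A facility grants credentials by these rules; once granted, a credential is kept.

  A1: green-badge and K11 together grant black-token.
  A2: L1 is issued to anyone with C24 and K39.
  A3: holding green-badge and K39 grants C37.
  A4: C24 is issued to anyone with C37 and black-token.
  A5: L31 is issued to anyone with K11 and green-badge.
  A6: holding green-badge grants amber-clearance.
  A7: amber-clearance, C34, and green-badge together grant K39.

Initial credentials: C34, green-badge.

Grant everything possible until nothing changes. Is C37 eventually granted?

Holding green-badge grants amber-clearance (A6).
Holding amber-clearance, C34, and green-badge grants K39 (A7).
Holding green-badge and K39 grants C37 (A3).

Yes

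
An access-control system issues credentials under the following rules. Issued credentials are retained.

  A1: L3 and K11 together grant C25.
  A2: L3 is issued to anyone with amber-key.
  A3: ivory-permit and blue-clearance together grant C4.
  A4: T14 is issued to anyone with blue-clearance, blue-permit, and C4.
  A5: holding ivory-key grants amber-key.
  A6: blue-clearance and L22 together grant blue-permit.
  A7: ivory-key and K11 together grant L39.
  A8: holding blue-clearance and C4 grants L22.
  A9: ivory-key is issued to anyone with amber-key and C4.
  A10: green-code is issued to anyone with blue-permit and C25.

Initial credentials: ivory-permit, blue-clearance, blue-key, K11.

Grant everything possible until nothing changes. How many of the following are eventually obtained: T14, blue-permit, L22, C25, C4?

Holding ivory-permit and blue-clearance grants C4 (A3).
Holding blue-clearance and C4 grants L22 (A8).
Holding blue-clearance and L22 grants blue-permit (A6).
Holding blue-clearance, blue-permit, and C4 grants T14 (A4).
T14: reached.
blue-permit: reached.
L22: reached.
C25 would need L3 and K11 (A1), but L3 is never granted.
C4: reached.
Reached: T14, blue-permit, L22, and C4 — 4 of the 5.

4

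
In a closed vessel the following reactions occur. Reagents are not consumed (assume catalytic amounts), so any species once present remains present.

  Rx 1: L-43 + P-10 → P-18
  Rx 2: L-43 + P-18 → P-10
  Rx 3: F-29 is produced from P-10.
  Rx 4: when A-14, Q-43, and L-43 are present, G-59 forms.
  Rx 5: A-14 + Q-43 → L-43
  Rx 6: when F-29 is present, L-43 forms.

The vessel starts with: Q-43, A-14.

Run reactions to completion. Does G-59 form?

Yes

A-14 and Q-43 present → L-43 forms (Rx 5).
A-14, Q-43, and L-43 present → G-59 forms (Rx 4).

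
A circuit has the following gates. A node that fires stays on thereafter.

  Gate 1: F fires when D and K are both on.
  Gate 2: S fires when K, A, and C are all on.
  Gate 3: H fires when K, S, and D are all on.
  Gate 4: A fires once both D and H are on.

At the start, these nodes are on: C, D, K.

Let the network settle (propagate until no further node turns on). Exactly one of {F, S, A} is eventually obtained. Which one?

F

Gate 1: D and K on → F on.
S would need K, A, and C (Gate 2), but A never turns on. A would need D and H (Gate 4), but H never turns on.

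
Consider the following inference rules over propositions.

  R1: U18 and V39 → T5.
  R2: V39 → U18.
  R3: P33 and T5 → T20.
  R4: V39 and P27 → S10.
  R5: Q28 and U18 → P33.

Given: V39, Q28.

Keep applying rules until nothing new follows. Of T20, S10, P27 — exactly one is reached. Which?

T20

From V39, R2 gives U18.
From U18 and V39, R1 gives T5.
From Q28 and U18, R5 gives P33.
From P33 and T5, R3 gives T20.
No rule produces P27, and it is not given. S10 would need V39 and P27 (R4), but P27 is never established.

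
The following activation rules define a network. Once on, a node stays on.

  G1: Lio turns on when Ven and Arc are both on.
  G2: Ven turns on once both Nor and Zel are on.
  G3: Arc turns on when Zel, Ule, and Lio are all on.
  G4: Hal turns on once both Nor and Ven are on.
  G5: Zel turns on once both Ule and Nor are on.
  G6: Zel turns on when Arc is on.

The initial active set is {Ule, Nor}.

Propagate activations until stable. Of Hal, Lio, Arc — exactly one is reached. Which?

Ule and Nor are on, so Zel turns on (G5).
G2: Nor and Zel on → Ven on.
Nor and Ven are on, so Hal turns on (G4).
Lio would need Ven and Arc (G1), but Arc never turns on. Arc would need Zel, Ule, and Lio (G3), but Lio never turns on.

Hal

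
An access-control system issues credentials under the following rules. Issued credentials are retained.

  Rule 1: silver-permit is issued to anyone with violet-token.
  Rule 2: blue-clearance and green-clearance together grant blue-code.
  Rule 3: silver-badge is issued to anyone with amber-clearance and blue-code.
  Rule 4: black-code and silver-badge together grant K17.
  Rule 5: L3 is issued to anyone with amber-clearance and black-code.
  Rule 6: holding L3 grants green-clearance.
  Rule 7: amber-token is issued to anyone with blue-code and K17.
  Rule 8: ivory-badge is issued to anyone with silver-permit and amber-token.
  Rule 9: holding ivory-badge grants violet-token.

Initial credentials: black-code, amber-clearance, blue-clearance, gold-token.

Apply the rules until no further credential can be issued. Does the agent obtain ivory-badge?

ivory-badge would need silver-permit and amber-token (Rule 8), but silver-permit is never granted.

No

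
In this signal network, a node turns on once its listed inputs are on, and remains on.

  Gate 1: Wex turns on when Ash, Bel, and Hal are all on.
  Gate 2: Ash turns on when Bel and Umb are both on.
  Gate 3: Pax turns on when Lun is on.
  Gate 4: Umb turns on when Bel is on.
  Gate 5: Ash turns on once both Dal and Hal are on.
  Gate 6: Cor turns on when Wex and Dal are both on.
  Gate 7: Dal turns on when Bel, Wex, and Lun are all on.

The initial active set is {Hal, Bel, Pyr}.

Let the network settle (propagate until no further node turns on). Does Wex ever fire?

Bel is on, so Umb turns on (Gate 4).
Bel and Umb are on, so Ash turns on (Gate 2).
Ash, Bel, and Hal are on, so Wex turns on (Gate 1).

Yes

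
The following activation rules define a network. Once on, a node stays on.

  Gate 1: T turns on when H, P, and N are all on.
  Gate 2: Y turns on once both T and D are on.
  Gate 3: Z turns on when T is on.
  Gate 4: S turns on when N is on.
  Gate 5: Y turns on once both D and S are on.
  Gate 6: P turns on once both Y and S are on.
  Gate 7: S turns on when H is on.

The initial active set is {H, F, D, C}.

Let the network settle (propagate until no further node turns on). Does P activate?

Yes

Gate 7: H on → S on.
Gate 5: D and S on → Y on.
Gate 6: Y and S on → P on.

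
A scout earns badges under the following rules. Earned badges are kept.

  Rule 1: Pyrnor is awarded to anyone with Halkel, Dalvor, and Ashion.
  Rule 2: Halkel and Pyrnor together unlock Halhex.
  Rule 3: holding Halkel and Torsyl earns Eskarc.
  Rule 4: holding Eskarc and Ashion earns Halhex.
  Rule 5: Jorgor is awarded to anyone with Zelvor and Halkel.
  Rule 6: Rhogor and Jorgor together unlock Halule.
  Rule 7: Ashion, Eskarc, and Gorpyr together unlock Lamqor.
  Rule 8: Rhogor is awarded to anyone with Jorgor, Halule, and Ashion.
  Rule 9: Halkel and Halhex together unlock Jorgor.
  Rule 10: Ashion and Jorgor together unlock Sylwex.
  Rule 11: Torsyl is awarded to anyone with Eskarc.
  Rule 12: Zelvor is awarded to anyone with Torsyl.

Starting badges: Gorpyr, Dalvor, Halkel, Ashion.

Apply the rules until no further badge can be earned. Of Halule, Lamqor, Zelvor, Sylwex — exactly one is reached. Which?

Sylwex

With Halkel, Dalvor, and Ashion, Pyrnor is earned (Rule 1).
With Halkel and Pyrnor, Halhex is earned (Rule 2).
With Halkel and Halhex, Jorgor is earned (Rule 9).
With Ashion and Jorgor, Sylwex is earned (Rule 10).
Lamqor would need Ashion, Eskarc, and Gorpyr (Rule 7), but Eskarc is never earned. Halule would need Rhogor and Jorgor (Rule 6), but Rhogor is never earned. Zelvor would need Torsyl (Rule 12), but Torsyl is never earned.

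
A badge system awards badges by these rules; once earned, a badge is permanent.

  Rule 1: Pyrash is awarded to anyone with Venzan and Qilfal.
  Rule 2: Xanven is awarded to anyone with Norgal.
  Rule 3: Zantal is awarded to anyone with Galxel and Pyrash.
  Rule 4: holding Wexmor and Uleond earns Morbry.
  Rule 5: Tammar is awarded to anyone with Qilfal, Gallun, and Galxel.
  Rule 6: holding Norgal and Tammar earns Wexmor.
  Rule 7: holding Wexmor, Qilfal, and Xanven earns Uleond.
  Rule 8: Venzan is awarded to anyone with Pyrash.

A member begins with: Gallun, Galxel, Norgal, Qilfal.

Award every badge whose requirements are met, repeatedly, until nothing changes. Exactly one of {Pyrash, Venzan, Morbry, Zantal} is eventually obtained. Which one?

Morbry

With Qilfal, Gallun, and Galxel, Tammar is earned (Rule 5).
With Norgal, Xanven is earned (Rule 2).
With Norgal and Tammar, Wexmor is earned (Rule 6).
With Wexmor, Qilfal, and Xanven, Uleond is earned (Rule 7).
With Wexmor and Uleond, Morbry is earned (Rule 4).
Pyrash would need Venzan and Qilfal (Rule 1), but Venzan is never earned. Zantal would need Galxel and Pyrash (Rule 3), but Pyrash is never earned. Venzan would need Pyrash (Rule 8), but Pyrash is never earned.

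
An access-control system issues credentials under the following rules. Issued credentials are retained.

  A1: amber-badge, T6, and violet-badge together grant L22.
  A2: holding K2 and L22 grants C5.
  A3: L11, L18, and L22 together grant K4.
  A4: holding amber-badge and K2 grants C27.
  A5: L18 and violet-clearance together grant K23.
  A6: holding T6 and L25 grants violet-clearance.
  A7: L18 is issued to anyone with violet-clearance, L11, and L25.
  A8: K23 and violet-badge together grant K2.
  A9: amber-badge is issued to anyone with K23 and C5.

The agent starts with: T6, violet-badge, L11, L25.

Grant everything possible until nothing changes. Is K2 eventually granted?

Yes

Holding T6 and L25 grants violet-clearance (A6).
Holding violet-clearance, L11, and L25 grants L18 (A7).
Holding L18 and violet-clearance grants K23 (A5).
Holding K23 and violet-badge grants K2 (A8).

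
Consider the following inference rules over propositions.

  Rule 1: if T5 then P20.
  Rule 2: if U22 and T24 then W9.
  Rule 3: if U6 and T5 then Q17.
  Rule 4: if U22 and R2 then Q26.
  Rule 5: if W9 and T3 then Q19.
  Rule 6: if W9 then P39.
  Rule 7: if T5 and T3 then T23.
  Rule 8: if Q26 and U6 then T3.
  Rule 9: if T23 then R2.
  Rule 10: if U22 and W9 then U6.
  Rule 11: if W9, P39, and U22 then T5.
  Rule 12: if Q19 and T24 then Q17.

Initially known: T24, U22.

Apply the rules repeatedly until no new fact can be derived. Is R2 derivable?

R2 would need T23 (Rule 9), but T23 is never established.

No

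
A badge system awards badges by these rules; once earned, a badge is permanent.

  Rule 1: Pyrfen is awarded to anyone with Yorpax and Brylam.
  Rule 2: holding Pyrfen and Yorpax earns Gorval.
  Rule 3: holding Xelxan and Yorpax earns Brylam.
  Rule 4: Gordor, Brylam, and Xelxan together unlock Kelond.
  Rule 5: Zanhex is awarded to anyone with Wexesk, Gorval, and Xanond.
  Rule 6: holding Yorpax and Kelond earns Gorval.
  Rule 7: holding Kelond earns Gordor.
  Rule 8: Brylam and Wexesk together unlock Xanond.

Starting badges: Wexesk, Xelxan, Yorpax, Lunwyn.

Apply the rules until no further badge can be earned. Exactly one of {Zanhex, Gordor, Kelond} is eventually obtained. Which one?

Zanhex

With Xelxan and Yorpax, Brylam is earned (Rule 3).
With Yorpax and Brylam, Pyrfen is earned (Rule 1).
With Brylam and Wexesk, Xanond is earned (Rule 8).
With Pyrfen and Yorpax, Gorval is earned (Rule 2).
With Wexesk, Gorval, and Xanond, Zanhex is earned (Rule 5).
Gordor would need Kelond (Rule 7), but Kelond is never earned. Kelond would need Gordor, Brylam, and Xelxan (Rule 4), but Gordor is never earned.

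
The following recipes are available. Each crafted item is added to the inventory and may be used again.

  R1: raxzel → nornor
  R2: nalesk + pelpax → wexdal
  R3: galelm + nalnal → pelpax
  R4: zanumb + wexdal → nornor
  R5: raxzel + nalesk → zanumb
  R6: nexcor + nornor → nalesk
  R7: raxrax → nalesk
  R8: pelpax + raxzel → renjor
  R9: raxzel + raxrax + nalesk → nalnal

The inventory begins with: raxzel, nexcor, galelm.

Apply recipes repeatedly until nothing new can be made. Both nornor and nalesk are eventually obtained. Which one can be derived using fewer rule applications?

nornor: Using R1, raxzel makes nornor. [1 rule application]
nalesk: raxzel → nornor (R1). Using R6, nexcor and nornor make nalesk. [2 rule applications]
nornor needs fewer.

nornor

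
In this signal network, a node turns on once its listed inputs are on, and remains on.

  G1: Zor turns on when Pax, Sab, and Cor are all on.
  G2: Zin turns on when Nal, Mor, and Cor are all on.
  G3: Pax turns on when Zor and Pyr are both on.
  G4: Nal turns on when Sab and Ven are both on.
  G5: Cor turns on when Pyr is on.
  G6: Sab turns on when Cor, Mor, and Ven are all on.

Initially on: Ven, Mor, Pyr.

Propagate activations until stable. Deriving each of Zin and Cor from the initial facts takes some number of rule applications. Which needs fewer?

Cor

Cor: G5: Pyr on → Cor on. [1 rule application]
Zin: Pyr is on, so Cor turns on (G5). Cor, Mor, and Ven are on, so Sab turns on (G6). Sab and Ven are on, so Nal turns on (G4). G2: Nal, Mor, and Cor on → Zin on. [4 rule applications]
Cor needs fewer.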